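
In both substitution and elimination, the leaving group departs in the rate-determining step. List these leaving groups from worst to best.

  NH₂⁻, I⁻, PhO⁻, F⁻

NH₂⁻ < PhO⁻ < F⁻ < I⁻

Rank by basicity of the departing species: weakest base leaves most easily.
I⁻: pKₐ(HI) ≈ -10
F⁻: pKₐ(HF) ≈ 3.2 — small and strongly basic; the poor halide leaving group
PhO⁻: pKₐ(C₆H₅OH (phenol)) ≈ 10 — resonance into the ring helps, but still a poor LG
NH₂⁻: pKₐ(NH₃) ≈ 38 — extremely strong base; never a leaving group
Reversing gives the worst-to-best order requested.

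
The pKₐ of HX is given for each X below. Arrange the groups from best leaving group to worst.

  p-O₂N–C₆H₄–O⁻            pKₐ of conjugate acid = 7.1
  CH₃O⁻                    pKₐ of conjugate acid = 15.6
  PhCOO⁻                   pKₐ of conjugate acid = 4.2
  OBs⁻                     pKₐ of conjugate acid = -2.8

Lower conjugate-acid pKₐ ⇒ weaker base ⇒ better leaving group.
Sorting by the given values: OBs⁻ (-2.8), PhCOO⁻ (4.2), p-O₂N–C₆H₄–O⁻ (7.1), CH₃O⁻ (15.6).

OBs⁻ > PhCOO⁻ > p-O₂N–C₆H₄–O⁻ > CH₃O⁻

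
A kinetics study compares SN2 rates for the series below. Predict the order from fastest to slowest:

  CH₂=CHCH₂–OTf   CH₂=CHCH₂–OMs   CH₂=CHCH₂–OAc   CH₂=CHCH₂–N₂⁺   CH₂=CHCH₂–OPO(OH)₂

CH₂=CHCH₂–N₂⁺ > CH₂=CHCH₂–OTf > CH₂=CHCH₂–OMs > CH₂=CHCH₂–OPO(OH)₂ > CH₂=CHCH₂–OAc

The skeletons are identical, so relative rate is governed entirely by leaving-group ability.
Leaving-group ability tracks the stability of the departed species; conjugate-acid pKₐ is the usual yardstick (lower pKₐ → better LG).
CH₂=CHCH₂–N₂⁺ loses N₂: no meaningful conjugate acid; N₂ departs as an exceptionally stable neutral molecule
CH₂=CHCH₂–OTf loses OTf⁻: pKₐ(CF₃SO₃H (triflic acid)) ≈ -14
CH₂=CHCH₂–OMs loses OMs⁻: pKₐ(CH₃SO₃H (MsOH)) ≈ -1.9
CH₂=CHCH₂–OPO(OH)₂ loses H₂PO₄⁻: pKₐ(H₃PO₄) ≈ 2.1
CH₂=CHCH₂–OAc loses AcO⁻: pKₐ(CH₃COOH) ≈ 4.8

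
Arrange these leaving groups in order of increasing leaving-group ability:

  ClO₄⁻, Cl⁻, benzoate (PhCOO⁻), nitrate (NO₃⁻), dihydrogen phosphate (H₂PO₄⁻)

benzoate (PhCOO⁻) < dihydrogen phosphate (H₂PO₄⁻) < nitrate (NO₃⁻) < Cl⁻ < ClO₄⁻

The more stable X⁻ (or X) is on its own — i.e. the weaker a base it is — the better a leaving group it makes.
ClO₄⁻: pKₐ(HClO₄) ≈ -10
Cl⁻: pKₐ(HCl) ≈ -7
nitrate (NO₃⁻): pKₐ(HNO₃) ≈ -1.3
dihydrogen phosphate (H₂PO₄⁻): pKₐ(H₃PO₄) ≈ 2.1
benzoate (PhCOO⁻): pKₐ(C₆H₅COOH) ≈ 4.2
Reversing gives the worst-to-best order requested.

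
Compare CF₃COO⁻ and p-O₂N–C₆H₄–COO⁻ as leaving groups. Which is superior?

CF₃COO⁻ is the better leaving group.
pKₐ(CF₃COOH) ≈ 0.2 versus pKₐ(p-nitrobenzoic acid) ≈ 3.4: CF₃COO⁻ is the much weaker base.
Strongly electron-withdrawing CF₃ stabilises the carboxylate.

CF₃COO⁻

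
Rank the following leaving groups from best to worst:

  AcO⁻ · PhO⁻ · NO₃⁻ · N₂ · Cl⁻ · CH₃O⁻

Leaving-group ability tracks the stability of the departed species; conjugate-acid pKₐ is the usual yardstick (lower pKₐ → better LG).
N₂: no meaningful conjugate acid; N₂ departs as an exceptionally stable neutral molecule
Cl⁻: pKₐ(HCl) ≈ -7
NO₃⁻: pKₐ(HNO₃) ≈ -1.3
AcO⁻: pKₐ(CH₃COOH) ≈ 4.8
PhO⁻: pKₐ(C₆H₅OH (phenol)) ≈ 10
CH₃O⁻: pKₐ(CH₃OH) ≈ 15.5

N₂ > Cl⁻ > NO₃⁻ > AcO⁻ > PhO⁻ > CH₃O⁻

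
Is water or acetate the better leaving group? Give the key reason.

water

water is the better leaving group.
pKₐ(H₃O⁺) ≈ -1.7 versus pKₐ(CH₃COOH) ≈ 4.8: water is the much weaker base.
Neutral; leaves from a protonated alcohol (R–OH₂⁺).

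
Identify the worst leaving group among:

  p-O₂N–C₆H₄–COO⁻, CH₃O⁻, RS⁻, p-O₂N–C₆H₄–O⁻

CH₃O⁻

Rank by basicity of the departing species: weakest base leaves most easily.
p-O₂N–C₆H₄–COO⁻: pKₐ(p-nitrobenzoic acid) ≈ 3.4
p-O₂N–C₆H₄–O⁻: pKₐ(p-nitrophenol) ≈ 7.2
RS⁻: pKₐ(RSH (a thiol)) ≈ 10.5
CH₃O⁻: pKₐ(CH₃OH) ≈ 15.5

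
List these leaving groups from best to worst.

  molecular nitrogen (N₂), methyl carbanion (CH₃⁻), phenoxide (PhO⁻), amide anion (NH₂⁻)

molecular nitrogen (N₂) > phenoxide (PhO⁻) > amide anion (NH₂⁻) > methyl carbanion (CH₃⁻)

Leaving-group ability tracks the stability of the departed species; conjugate-acid pKₐ is the usual yardstick (lower pKₐ → better LG).
molecular nitrogen (N₂): no meaningful conjugate acid; N₂ departs as an exceptionally stable neutral molecule
phenoxide (PhO⁻): pKₐ(C₆H₅OH (phenol)) ≈ 10 — resonance into the ring helps, but still a poor LG
amide anion (NH₂⁻): pKₐ(NH₃) ≈ 38 — extremely strong base; never a leaving group
methyl carbanion (CH₃⁻): pKₐ(CH₄) ≈ 48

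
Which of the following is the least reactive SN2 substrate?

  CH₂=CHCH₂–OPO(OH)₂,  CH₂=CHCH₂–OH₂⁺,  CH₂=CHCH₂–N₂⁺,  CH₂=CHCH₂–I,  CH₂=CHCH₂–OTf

CH₂=CHCH₂–OPO(OH)₂

Identical carbon frameworks mean the comparison reduces to leaving-group quality.
The more stable X⁻ (or X) is on its own — i.e. the weaker a base it is — the better a leaving group it makes.
CH₂=CHCH₂–N₂⁺ loses N₂: no meaningful conjugate acid; N₂ departs as an exceptionally stable neutral molecule
CH₂=CHCH₂–OTf loses OTf⁻: pKₐ(CF₃SO₃H (triflic acid)) ≈ -14
CH₂=CHCH₂–I loses I⁻: pKₐ(HI) ≈ -10
CH₂=CHCH₂–OH₂⁺ loses H₂O: pKₐ(H₃O⁺) ≈ -1.7
CH₂=CHCH₂–OPO(OH)₂ loses H₂PO₄⁻: pKₐ(H₃PO₄) ≈ 2.1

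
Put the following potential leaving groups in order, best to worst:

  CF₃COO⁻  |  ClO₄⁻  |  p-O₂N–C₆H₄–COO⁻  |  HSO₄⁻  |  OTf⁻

OTf⁻ > ClO₄⁻ > HSO₄⁻ > CF₃COO⁻ > p-O₂N–C₆H₄–COO⁻

A good leaving group is a weak base: the lower the pKₐ of its conjugate acid, the more readily it departs.
OTf⁻: pKₐ(CF₃SO₃H (triflic acid)) ≈ -14 — charge spread over three oxygens and a CF₃ group; the premier leaving group in synthesis
ClO₄⁻: pKₐ(HClO₄) ≈ -10 — extremely weak base; rarely used for safety reasons
HSO₄⁻: pKₐ(H₂SO₄) ≈ -3 — conjugate base of a strong mineral acid
CF₃COO⁻: pKₐ(CF₃COOH) ≈ 0.2 — strongly electron-withdrawing CF₃ stabilises the carboxylate
p-O₂N–C₆H₄–COO⁻: pKₐ(p-nitrobenzoic acid) ≈ 3.4 — electron-withdrawing nitro group stabilises the carboxylate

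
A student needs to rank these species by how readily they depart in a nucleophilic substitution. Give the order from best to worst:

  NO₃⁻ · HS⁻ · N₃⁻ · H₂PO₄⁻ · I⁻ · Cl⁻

I⁻ > Cl⁻ > NO₃⁻ > H₂PO₄⁻ > N₃⁻ > HS⁻

Rank by basicity of the departing species: weakest base leaves most easily.
I⁻: pKₐ(HI) ≈ -10
Cl⁻: pKₐ(HCl) ≈ -7 — moderately weak base
NO₃⁻: pKₐ(HNO₃) ≈ -1.3 — resonance-delocalised over three oxygens
H₂PO₄⁻: pKₐ(H₃PO₄) ≈ 2.1
N₃⁻: pKₐ(HN₃) ≈ 4.7
HS⁻: pKₐ(H₂S) ≈ 7 — larger and more polarisable than the oxygen analogue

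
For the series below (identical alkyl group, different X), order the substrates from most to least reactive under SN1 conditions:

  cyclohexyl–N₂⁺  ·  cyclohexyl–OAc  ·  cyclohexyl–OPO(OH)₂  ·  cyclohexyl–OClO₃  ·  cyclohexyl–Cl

cyclohexyl–N₂⁺ > cyclohexyl–OClO₃ > cyclohexyl–Cl > cyclohexyl–OPO(OH)₂ > cyclohexyl–OAc

Identical carbon frameworks mean the comparison reduces to leaving-group quality.
Rank by basicity of the departing species: weakest base leaves most easily.
cyclohexyl–N₂⁺ loses N₂: no meaningful conjugate acid; N₂ departs as an exceptionally stable neutral molecule
cyclohexyl–OClO₃ loses ClO₄⁻: pKₐ(HClO₄) ≈ -10
cyclohexyl–Cl loses Cl⁻: pKₐ(HCl) ≈ -7
cyclohexyl–OPO(OH)₂ loses H₂PO₄⁻: pKₐ(H₃PO₄) ≈ 2.1
cyclohexyl–OAc loses AcO⁻: pKₐ(CH₃COOH) ≈ 4.8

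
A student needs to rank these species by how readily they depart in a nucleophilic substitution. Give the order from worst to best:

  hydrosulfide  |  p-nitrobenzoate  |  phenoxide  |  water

A good leaving group is a weak base: the lower the pKₐ of its conjugate acid, the more readily it departs.
water: pKₐ(H₃O⁺) ≈ -1.7
p-nitrobenzoate: pKₐ(p-nitrobenzoic acid) ≈ 3.4 — electron-withdrawing nitro group stabilises the carboxylate
hydrosulfide: pKₐ(H₂S) ≈ 7 — larger and more polarisable than the oxygen analogue
phenoxide: pKₐ(C₆H₅OH (phenol)) ≈ 10 — resonance into the ring helps, but still a poor LG
The question asks for worst first, so the sequence is read in increasing leaving-group ability.

phenoxide < hydrosulfide < p-nitrobenzoate < water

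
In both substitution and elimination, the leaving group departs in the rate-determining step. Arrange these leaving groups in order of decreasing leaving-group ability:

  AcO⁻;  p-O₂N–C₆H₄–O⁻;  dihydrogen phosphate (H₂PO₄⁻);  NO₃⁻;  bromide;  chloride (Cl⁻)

Rank by basicity of the departing species: weakest base leaves most easily.
bromide: pKₐ(HBr) ≈ -9
chloride (Cl⁻): pKₐ(HCl) ≈ -7
NO₃⁻: pKₐ(HNO₃) ≈ -1.3
dihydrogen phosphate (H₂PO₄⁻): pKₐ(H₃PO₄) ≈ 2.1
AcO⁻: pKₐ(CH₃COOH) ≈ 4.8
p-O₂N–C₆H₄–O⁻: pKₐ(p-nitrophenol) ≈ 7.2

bromide > chloride (Cl⁻) > NO₃⁻ > dihydrogen phosphate (H₂PO₄⁻) > AcO⁻ > p-O₂N–C₆H₄–O⁻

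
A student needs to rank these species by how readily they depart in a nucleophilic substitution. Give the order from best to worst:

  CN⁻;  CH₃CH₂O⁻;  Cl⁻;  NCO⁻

Leaving-group ability tracks the stability of the departed species; conjugate-acid pKₐ is the usual yardstick (lower pKₐ → better LG).
Cl⁻: pKₐ(HCl) ≈ -7 — moderately weak base
NCO⁻: pKₐ(HOCN) ≈ 3.5 — resonance between N and O
CN⁻: pKₐ(HCN) ≈ 9.2
CH₃CH₂O⁻: pKₐ(CH₃CH₂OH) ≈ 16 — strong base; alkoxides do not leave unassisted

Cl⁻ > NCO⁻ > CN⁻ > CH₃CH₂O⁻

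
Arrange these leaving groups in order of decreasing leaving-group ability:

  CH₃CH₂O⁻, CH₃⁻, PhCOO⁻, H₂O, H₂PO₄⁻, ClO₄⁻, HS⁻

ClO₄⁻: pKₐ(HClO₄) ≈ -10 — extremely weak base; rarely used for safety reasons
H₂O: pKₐ(H₃O⁺) ≈ -1.7 — neutral; leaves from a protonated alcohol (R–OH₂⁺)
H₂PO₄⁻: pKₐ(H₃PO₄) ≈ 2.1
PhCOO⁻: pKₐ(C₆H₅COOH) ≈ 4.2 — aryl carboxylate
HS⁻: pKₐ(H₂S) ≈ 7 — larger and more polarisable than the oxygen analogue
CH₃CH₂O⁻: pKₐ(CH₃CH₂OH) ≈ 16 — strong base; alkoxides do not leave unassisted
CH₃⁻: pKₐ(CH₄) ≈ 48 — unstabilised carbanion; the worst conceivable leaving group

ClO₄⁻ > H₂O > H₂PO₄⁻ > PhCOO⁻ > HS⁻ > CH₃CH₂O⁻ > CH₃⁻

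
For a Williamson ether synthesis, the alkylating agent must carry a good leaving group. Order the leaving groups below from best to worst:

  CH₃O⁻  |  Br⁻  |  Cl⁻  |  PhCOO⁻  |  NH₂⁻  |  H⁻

Br⁻ > Cl⁻ > PhCOO⁻ > CH₃O⁻ > H⁻ > NH₂⁻

A good leaving group is a weak base: the lower the pKₐ of its conjugate acid, the more readily it departs.
Br⁻: pKₐ(HBr) ≈ -9
Cl⁻: pKₐ(HCl) ≈ -7
PhCOO⁻: pKₐ(C₆H₅COOH) ≈ 4.2 — aryl carboxylate
CH₃O⁻: pKₐ(CH₃OH) ≈ 15.5 — strong base; alkoxides do not leave unassisted
H⁻: pKₐ(H₂) ≈ 36 — extremely strong base; leaves only in special hydride-transfer contexts
NH₂⁻: pKₐ(NH₃) ≈ 38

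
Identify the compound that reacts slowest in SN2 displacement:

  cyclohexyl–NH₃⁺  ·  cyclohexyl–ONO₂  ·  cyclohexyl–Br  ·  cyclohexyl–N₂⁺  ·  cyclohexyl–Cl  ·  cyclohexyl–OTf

Identical carbon frameworks mean the comparison reduces to leaving-group quality.
Leaving-group ability tracks the stability of the departed species; conjugate-acid pKₐ is the usual yardstick (lower pKₐ → better LG).
cyclohexyl–N₂⁺ loses N₂: no meaningful conjugate acid; N₂ departs as an exceptionally stable neutral molecule
cyclohexyl–OTf loses OTf⁻: pKₐ(CF₃SO₃H (triflic acid)) ≈ -14
cyclohexyl–Br loses Br⁻: pKₐ(HBr) ≈ -9
cyclohexyl–Cl loses Cl⁻: pKₐ(HCl) ≈ -7
cyclohexyl–ONO₂ loses NO₃⁻: pKₐ(HNO₃) ≈ -1.3
cyclohexyl–NH₃⁺ loses NH₃: pKₐ(NH₄⁺) ≈ 9.2

cyclohexyl–NH₃⁺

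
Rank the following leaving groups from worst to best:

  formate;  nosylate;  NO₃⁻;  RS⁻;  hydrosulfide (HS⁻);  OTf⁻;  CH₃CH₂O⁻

A good leaving group is a weak base: the lower the pKₐ of its conjugate acid, the more readily it departs.
OTf⁻: pKₐ(CF₃SO₃H (triflic acid)) ≈ -14 — charge spread over three oxygens and a CF₃ group; the premier leaving group in synthesis
nosylate: pKₐ(p-O₂NC₆H₄SO₃H) ≈ -3.5
NO₃⁻: pKₐ(HNO₃) ≈ -1.3 — resonance-delocalised over three oxygens
formate: pKₐ(HCOOH) ≈ 3.8
hydrosulfide (HS⁻): pKₐ(H₂S) ≈ 7 — larger and more polarisable than the oxygen analogue
RS⁻: pKₐ(RSH (a thiol)) ≈ 10.5 — moderately basic; rarely leaves without activation
CH₃CH₂O⁻: pKₐ(CH₃CH₂OH) ≈ 16 — strong base; alkoxides do not leave unassisted
The question asks for worst first, so the sequence is read in increasing leaving-group ability.

CH₃CH₂O⁻ < RS⁻ < hydrosulfide (HS⁻) < formate < NO₃⁻ < nosylate < OTf⁻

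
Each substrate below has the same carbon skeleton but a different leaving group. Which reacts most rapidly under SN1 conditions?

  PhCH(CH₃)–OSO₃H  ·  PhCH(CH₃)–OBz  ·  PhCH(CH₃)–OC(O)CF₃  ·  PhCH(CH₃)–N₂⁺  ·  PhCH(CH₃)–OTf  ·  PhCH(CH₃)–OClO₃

The skeletons are identical, so relative rate is governed entirely by leaving-group ability.
Rank by basicity of the departing species: weakest base leaves most easily.
PhCH(CH₃)–N₂⁺ loses N₂: no meaningful conjugate acid; N₂ departs as an exceptionally stable neutral molecule
PhCH(CH₃)–OTf loses OTf⁻: pKₐ(CF₃SO₃H (triflic acid)) ≈ -14
PhCH(CH₃)–OClO₃ loses ClO₄⁻: pKₐ(HClO₄) ≈ -10
PhCH(CH₃)–OSO₃H loses HSO₄⁻: pKₐ(H₂SO₄) ≈ -3
PhCH(CH₃)–OC(O)CF₃ loses CF₃COO⁻: pKₐ(CF₃COOH) ≈ 0.2
PhCH(CH₃)–OBz loses PhCOO⁻: pKₐ(C₆H₅COOH) ≈ 4.2

PhCH(CH₃)–N₂⁺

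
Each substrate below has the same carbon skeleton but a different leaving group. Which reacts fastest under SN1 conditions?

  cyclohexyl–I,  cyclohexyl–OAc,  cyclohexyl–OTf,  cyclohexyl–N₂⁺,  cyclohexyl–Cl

cyclohexyl–N₂⁺

The skeletons are identical, so relative rate is governed entirely by leaving-group ability.
Rank by basicity of the departing species: weakest base leaves most easily.
cyclohexyl–N₂⁺ loses N₂: no meaningful conjugate acid; N₂ departs as an exceptionally stable neutral molecule
cyclohexyl–OTf loses OTf⁻: pKₐ(CF₃SO₃H (triflic acid)) ≈ -14
cyclohexyl–I loses I⁻: pKₐ(HI) ≈ -10
cyclohexyl–Cl loses Cl⁻: pKₐ(HCl) ≈ -7
cyclohexyl–OAc loses AcO⁻: pKₐ(CH₃COOH) ≈ 4.8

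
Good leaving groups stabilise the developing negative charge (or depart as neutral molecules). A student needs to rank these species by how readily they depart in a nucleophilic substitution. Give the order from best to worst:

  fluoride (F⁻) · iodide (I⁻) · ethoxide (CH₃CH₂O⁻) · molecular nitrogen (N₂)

A good leaving group is a weak base: the lower the pKₐ of its conjugate acid, the more readily it departs.
molecular nitrogen (N₂): no meaningful conjugate acid; N₂ departs as an exceptionally stable neutral molecule
iodide (I⁻): pKₐ(HI) ≈ -10
fluoride (F⁻): pKₐ(HF) ≈ 3.2 — small and strongly basic; the poor halide leaving group
ethoxide (CH₃CH₂O⁻): pKₐ(CH₃CH₂OH) ≈ 16 — strong base; alkoxides do not leave unassisted

molecular nitrogen (N₂) > iodide (I⁻) > fluoride (F⁻) > ethoxide (CH₃CH₂O⁻)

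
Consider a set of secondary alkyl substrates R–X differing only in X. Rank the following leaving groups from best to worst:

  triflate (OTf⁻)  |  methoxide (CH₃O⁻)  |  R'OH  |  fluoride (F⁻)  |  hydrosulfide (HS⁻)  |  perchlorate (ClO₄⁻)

triflate (OTf⁻): pKₐ(CF₃SO₃H (triflic acid)) ≈ -14
perchlorate (ClO₄⁻): pKₐ(HClO₄) ≈ -10 — extremely weak base; rarely used for safety reasons
R'OH: pKₐ(R'OH₂⁺) ≈ -2.4 — neutral; leaves from a protonated ether (an oxonium ion, R–O(H)R'⁺)
fluoride (F⁻): pKₐ(HF) ≈ 3.2 — small and strongly basic; the poor halide leaving group
hydrosulfide (HS⁻): pKₐ(H₂S) ≈ 7 — larger and more polarisable than the oxygen analogue
methoxide (CH₃O⁻): pKₐ(CH₃OH) ≈ 15.5 — strong base; alkoxides do not leave unassisted

triflate (OTf⁻) > perchlorate (ClO₄⁻) > R'OH > fluoride (F⁻) > hydrosulfide (HS⁻) > methoxide (CH₃O⁻)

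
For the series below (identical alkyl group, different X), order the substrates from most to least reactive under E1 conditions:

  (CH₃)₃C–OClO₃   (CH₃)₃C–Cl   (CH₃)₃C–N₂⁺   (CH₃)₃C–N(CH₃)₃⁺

The skeletons are identical, so relative rate is governed entirely by leaving-group ability.
Rank by basicity of the departing species: weakest base leaves most easily.
(CH₃)₃C–N₂⁺ loses N₂: no meaningful conjugate acid; N₂ departs as an exceptionally stable neutral molecule
(CH₃)₃C–OClO₃ loses ClO₄⁻: pKₐ(HClO₄) ≈ -10
(CH₃)₃C–Cl loses Cl⁻: pKₐ(HCl) ≈ -7
(CH₃)₃C–N(CH₃)₃⁺ loses NR'₃: pKₐ(R'₃NH⁺) ≈ 10.7

(CH₃)₃C–N₂⁺ > (CH₃)₃C–OClO₃ > (CH₃)₃C–Cl > (CH₃)₃C–N(CH₃)₃⁺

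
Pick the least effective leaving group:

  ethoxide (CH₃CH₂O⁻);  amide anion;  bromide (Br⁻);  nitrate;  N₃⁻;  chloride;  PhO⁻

amide anion

The more stable X⁻ (or X) is on its own — i.e. the weaker a base it is — the better a leaving group it makes.
bromide (Br⁻): pKₐ(HBr) ≈ -9
chloride: pKₐ(HCl) ≈ -7
nitrate: pKₐ(HNO₃) ≈ -1.3
N₃⁻: pKₐ(HN₃) ≈ 4.7
PhO⁻: pKₐ(C₆H₅OH (phenol)) ≈ 10
ethoxide (CH₃CH₂O⁻): pKₐ(CH₃CH₂OH) ≈ 16
amide anion: pKₐ(NH₃) ≈ 38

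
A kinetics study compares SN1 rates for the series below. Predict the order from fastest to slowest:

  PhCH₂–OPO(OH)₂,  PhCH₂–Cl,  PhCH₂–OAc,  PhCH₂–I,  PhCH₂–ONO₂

The skeletons are identical, so relative rate is governed entirely by leaving-group ability.
A good leaving group is a weak base: the lower the pKₐ of its conjugate acid, the more readily it departs.
PhCH₂–I loses I⁻: pKₐ(HI) ≈ -10
PhCH₂–Cl loses Cl⁻: pKₐ(HCl) ≈ -7
PhCH₂–ONO₂ loses NO₃⁻: pKₐ(HNO₃) ≈ -1.3
PhCH₂–OPO(OH)₂ loses H₂PO₄⁻: pKₐ(H₃PO₄) ≈ 2.1
PhCH₂–OAc loses AcO⁻: pKₐ(CH₃COOH) ≈ 4.8

PhCH₂–I > PhCH₂–Cl > PhCH₂–ONO₂ > PhCH₂–OPO(OH)₂ > PhCH₂–OAc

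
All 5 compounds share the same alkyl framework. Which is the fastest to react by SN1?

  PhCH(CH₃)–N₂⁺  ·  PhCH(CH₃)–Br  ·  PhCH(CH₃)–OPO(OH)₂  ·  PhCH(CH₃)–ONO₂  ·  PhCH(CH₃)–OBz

PhCH(CH₃)–N₂⁺

The skeletons are identical, so relative rate is governed entirely by leaving-group ability.
Leaving-group ability tracks the stability of the departed species; conjugate-acid pKₐ is the usual yardstick (lower pKₐ → better LG).
PhCH(CH₃)–N₂⁺ loses N₂: no meaningful conjugate acid; N₂ departs as an exceptionally stable neutral molecule
PhCH(CH₃)–Br loses Br⁻: pKₐ(HBr) ≈ -9
PhCH(CH₃)–ONO₂ loses NO₃⁻: pKₐ(HNO₃) ≈ -1.3
PhCH(CH₃)–OPO(OH)₂ loses H₂PO₄⁻: pKₐ(H₃PO₄) ≈ 2.1
PhCH(CH₃)–OBz loses PhCOO⁻: pKₐ(C₆H₅COOH) ≈ 4.2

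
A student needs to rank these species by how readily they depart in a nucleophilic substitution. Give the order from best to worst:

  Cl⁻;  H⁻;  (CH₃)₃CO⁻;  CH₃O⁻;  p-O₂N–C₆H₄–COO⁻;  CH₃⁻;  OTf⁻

Rank by basicity of the departing species: weakest base leaves most easily.
OTf⁻: pKₐ(CF₃SO₃H (triflic acid)) ≈ -14
Cl⁻: pKₐ(HCl) ≈ -7
p-O₂N–C₆H₄–COO⁻: pKₐ(p-nitrobenzoic acid) ≈ 3.4
CH₃O⁻: pKₐ(CH₃OH) ≈ 15.5 — strong base; alkoxides do not leave unassisted
(CH₃)₃CO⁻: pKₐ(t-BuOH) ≈ 18
H⁻: pKₐ(H₂) ≈ 36
CH₃⁻: pKₐ(CH₄) ≈ 48

OTf⁻ > Cl⁻ > p-O₂N–C₆H₄–COO⁻ > CH₃O⁻ > (CH₃)₃CO⁻ > H⁻ > CH₃⁻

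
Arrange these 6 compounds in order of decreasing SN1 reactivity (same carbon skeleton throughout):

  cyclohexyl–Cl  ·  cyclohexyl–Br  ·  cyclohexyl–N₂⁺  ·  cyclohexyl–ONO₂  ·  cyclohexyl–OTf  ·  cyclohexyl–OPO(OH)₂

The skeletons are identical, so relative rate is governed entirely by leaving-group ability.
The more stable X⁻ (or X) is on its own — i.e. the weaker a base it is — the better a leaving group it makes.
cyclohexyl–N₂⁺ loses N₂: no meaningful conjugate acid; N₂ departs as an exceptionally stable neutral molecule
cyclohexyl–OTf loses OTf⁻: pKₐ(CF₃SO₃H (triflic acid)) ≈ -14
cyclohexyl–Br loses Br⁻: pKₐ(HBr) ≈ -9
cyclohexyl–Cl loses Cl⁻: pKₐ(HCl) ≈ -7
cyclohexyl–ONO₂ loses NO₃⁻: pKₐ(HNO₃) ≈ -1.3
cyclohexyl–OPO(OH)₂ loses H₂PO₄⁻: pKₐ(H₃PO₄) ≈ 2.1

cyclohexyl–N₂⁺ > cyclohexyl–OTf > cyclohexyl–Br > cyclohexyl–Cl > cyclohexyl–ONO₂ > cyclohexyl–OPO(OH)₂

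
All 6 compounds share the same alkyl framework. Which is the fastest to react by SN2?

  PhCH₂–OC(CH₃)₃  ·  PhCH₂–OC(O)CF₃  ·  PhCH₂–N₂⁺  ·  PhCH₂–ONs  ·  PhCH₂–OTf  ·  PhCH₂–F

Identical carbon frameworks mean the comparison reduces to leaving-group quality.
A good leaving group is a weak base: the lower the pKₐ of its conjugate acid, the more readily it departs.
PhCH₂–N₂⁺ loses N₂: no meaningful conjugate acid; N₂ departs as an exceptionally stable neutral molecule
PhCH₂–OTf loses OTf⁻: pKₐ(CF₃SO₃H (triflic acid)) ≈ -14
PhCH₂–ONs loses ONs⁻: pKₐ(p-O₂NC₆H₄SO₃H) ≈ -3.5
PhCH₂–OC(O)CF₃ loses CF₃COO⁻: pKₐ(CF₃COOH) ≈ 0.2
PhCH₂–F loses F⁻: pKₐ(HF) ≈ 3.2
PhCH₂–OC(CH₃)₃ loses (CH₃)₃CO⁻: pKₐ(t-BuOH) ≈ 18

PhCH₂–N₂⁺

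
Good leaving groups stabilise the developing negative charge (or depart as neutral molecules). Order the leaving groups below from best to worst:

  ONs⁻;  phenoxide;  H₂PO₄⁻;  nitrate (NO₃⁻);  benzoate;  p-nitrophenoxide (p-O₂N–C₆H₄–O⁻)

ONs⁻: pKₐ(p-O₂NC₆H₄SO₃H) ≈ -3.5 — p-nitro group further stabilises the sulfonate
nitrate (NO₃⁻): pKₐ(HNO₃) ≈ -1.3 — resonance-delocalised over three oxygens
H₂PO₄⁻: pKₐ(H₃PO₄) ≈ 2.1 — moderate base; biological leaving group after further activation
benzoate: pKₐ(C₆H₅COOH) ≈ 4.2
p-nitrophenoxide (p-O₂N–C₆H₄–O⁻): pKₐ(p-nitrophenol) ≈ 7.2 — nitro group delocalises the charge; the classic chromogenic LG
phenoxide: pKₐ(C₆H₅OH (phenol)) ≈ 10 — resonance into the ring helps, but still a poor LG

ONs⁻ > nitrate (NO₃⁻) > H₂PO₄⁻ > benzoate > p-nitrophenoxide (p-O₂N–C₆H₄–O⁻) > phenoxide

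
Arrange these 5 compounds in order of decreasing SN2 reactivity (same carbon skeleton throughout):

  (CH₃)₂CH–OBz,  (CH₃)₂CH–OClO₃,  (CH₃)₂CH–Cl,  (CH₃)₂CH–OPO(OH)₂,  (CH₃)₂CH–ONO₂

(CH₃)₂CH–OClO₃ > (CH₃)₂CH–Cl > (CH₃)₂CH–ONO₂ > (CH₃)₂CH–OPO(OH)₂ > (CH₃)₂CH–OBz

With the same alkyl group throughout, only the leaving group differentiates the rates.
Rank by basicity of the departing species: weakest base leaves most easily.
(CH₃)₂CH–OClO₃ loses ClO₄⁻: pKₐ(HClO₄) ≈ -10
(CH₃)₂CH–Cl loses Cl⁻: pKₐ(HCl) ≈ -7
(CH₃)₂CH–ONO₂ loses NO₃⁻: pKₐ(HNO₃) ≈ -1.3
(CH₃)₂CH–OPO(OH)₂ loses H₂PO₄⁻: pKₐ(H₃PO₄) ≈ 2.1
(CH₃)₂CH–OBz loses PhCOO⁻: pKₐ(C₆H₅COOH) ≈ 4.2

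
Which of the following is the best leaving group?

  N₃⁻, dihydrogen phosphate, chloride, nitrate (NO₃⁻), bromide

Leaving-group ability tracks the stability of the departed species; conjugate-acid pKₐ is the usual yardstick (lower pKₐ → better LG).
bromide: pKₐ(HBr) ≈ -9
chloride: pKₐ(HCl) ≈ -7
nitrate (NO₃⁻): pKₐ(HNO₃) ≈ -1.3
dihydrogen phosphate: pKₐ(H₃PO₄) ≈ 2.1
N₃⁻: pKₐ(HN₃) ≈ 4.7

bromide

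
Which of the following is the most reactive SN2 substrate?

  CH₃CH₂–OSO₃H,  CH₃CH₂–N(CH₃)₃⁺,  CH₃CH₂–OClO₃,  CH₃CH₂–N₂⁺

CH₃CH₂–N₂⁺

Same R in every case — rank the leaving groups.
Rank by basicity of the departing species: weakest base leaves most easily.
CH₃CH₂–N₂⁺ loses N₂: no meaningful conjugate acid; N₂ departs as an exceptionally stable neutral molecule
CH₃CH₂–OClO₃ loses ClO₄⁻: pKₐ(HClO₄) ≈ -10
CH₃CH₂–OSO₃H loses HSO₄⁻: pKₐ(H₂SO₄) ≈ -3
CH₃CH₂–N(CH₃)₃⁺ loses NR'₃: pKₐ(R'₃NH⁺) ≈ 10.7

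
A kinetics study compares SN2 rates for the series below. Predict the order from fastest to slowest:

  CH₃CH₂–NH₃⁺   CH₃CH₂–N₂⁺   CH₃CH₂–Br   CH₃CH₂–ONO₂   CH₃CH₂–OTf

CH₃CH₂–N₂⁺ > CH₃CH₂–OTf > CH₃CH₂–Br > CH₃CH₂–ONO₂ > CH₃CH₂–NH₃⁺

Identical carbon frameworks mean the comparison reduces to leaving-group quality.
The more stable X⁻ (or X) is on its own — i.e. the weaker a base it is — the better a leaving group it makes.
CH₃CH₂–N₂⁺ loses N₂: no meaningful conjugate acid; N₂ departs as an exceptionally stable neutral molecule
CH₃CH₂–OTf loses OTf⁻: pKₐ(CF₃SO₃H (triflic acid)) ≈ -14
CH₃CH₂–Br loses Br⁻: pKₐ(HBr) ≈ -9
CH₃CH₂–ONO₂ loses NO₃⁻: pKₐ(HNO₃) ≈ -1.3
CH₃CH₂–NH₃⁺ loses NH₃: pKₐ(NH₄⁺) ≈ 9.2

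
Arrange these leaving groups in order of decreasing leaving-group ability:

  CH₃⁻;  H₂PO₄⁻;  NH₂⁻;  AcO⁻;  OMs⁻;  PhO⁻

Leaving-group ability tracks the stability of the departed species; conjugate-acid pKₐ is the usual yardstick (lower pKₐ → better LG).
OMs⁻: pKₐ(CH₃SO₃H (MsOH)) ≈ -1.9 — resonance-delocalised alkanesulfonate
H₂PO₄⁻: pKₐ(H₃PO₄) ≈ 2.1 — moderate base; biological leaving group after further activation
AcO⁻: pKₐ(CH₃COOH) ≈ 4.8
PhO⁻: pKₐ(C₆H₅OH (phenol)) ≈ 10 — resonance into the ring helps, but still a poor LG
NH₂⁻: pKₐ(NH₃) ≈ 38 — extremely strong base; never a leaving group
CH₃⁻: pKₐ(CH₄) ≈ 48

OMs⁻ > H₂PO₄⁻ > AcO⁻ > PhO⁻ > NH₂⁻ > CH₃⁻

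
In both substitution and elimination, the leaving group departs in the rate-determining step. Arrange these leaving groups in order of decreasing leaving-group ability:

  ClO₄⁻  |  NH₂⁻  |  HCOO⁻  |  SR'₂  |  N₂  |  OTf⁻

N₂ > OTf⁻ > ClO₄⁻ > SR'₂ > HCOO⁻ > NH₂⁻

The more stable X⁻ (or X) is on its own — i.e. the weaker a base it is — the better a leaving group it makes.
N₂: no meaningful conjugate acid; N₂ departs as an exceptionally stable neutral molecule
OTf⁻: pKₐ(CF₃SO₃H (triflic acid)) ≈ -14 — charge spread over three oxygens and a CF₃ group; the premier leaving group in synthesis
ClO₄⁻: pKₐ(HClO₄) ≈ -10
SR'₂: pKₐ(R'₂SH⁺) ≈ -7
HCOO⁻: pKₐ(HCOOH) ≈ 3.8 — resonance-stabilised carboxylate
NH₂⁻: pKₐ(NH₃) ≈ 38 — extremely strong base; never a leaving group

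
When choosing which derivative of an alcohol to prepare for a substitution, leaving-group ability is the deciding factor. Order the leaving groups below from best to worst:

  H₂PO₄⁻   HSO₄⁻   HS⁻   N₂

N₂: no meaningful conjugate acid; N₂ departs as an exceptionally stable neutral molecule
HSO₄⁻: pKₐ(H₂SO₄) ≈ -3
H₂PO₄⁻: pKₐ(H₃PO₄) ≈ 2.1
HS⁻: pKₐ(H₂S) ≈ 7

N₂ > HSO₄⁻ > H₂PO₄⁻ > HS⁻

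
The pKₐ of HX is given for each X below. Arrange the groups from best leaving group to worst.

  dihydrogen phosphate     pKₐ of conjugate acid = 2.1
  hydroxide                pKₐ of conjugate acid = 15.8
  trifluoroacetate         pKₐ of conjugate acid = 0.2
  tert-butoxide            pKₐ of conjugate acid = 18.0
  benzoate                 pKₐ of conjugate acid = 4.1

trifluoroacetate > dihydrogen phosphate > benzoate > hydroxide > tert-butoxide

Lower conjugate-acid pKₐ ⇒ weaker base ⇒ better leaving group.
Sorting by the given values: trifluoroacetate (0.2), dihydrogen phosphate (2.1), benzoate (4.1), hydroxide (15.8), tert-butoxide (18.0).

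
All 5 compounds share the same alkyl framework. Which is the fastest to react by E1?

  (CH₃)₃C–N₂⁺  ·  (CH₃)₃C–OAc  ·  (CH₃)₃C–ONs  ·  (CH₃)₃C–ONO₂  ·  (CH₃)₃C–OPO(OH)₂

(CH₃)₃C–N₂⁺

Identical carbon frameworks mean the comparison reduces to leaving-group quality.
Leaving-group ability tracks the stability of the departed species; conjugate-acid pKₐ is the usual yardstick (lower pKₐ → better LG).
(CH₃)₃C–N₂⁺ loses N₂: no meaningful conjugate acid; N₂ departs as an exceptionally stable neutral molecule
(CH₃)₃C–ONs loses ONs⁻: pKₐ(p-O₂NC₆H₄SO₃H) ≈ -3.5
(CH₃)₃C–ONO₂ loses NO₃⁻: pKₐ(HNO₃) ≈ -1.3
(CH₃)₃C–OPO(OH)₂ loses H₂PO₄⁻: pKₐ(H₃PO₄) ≈ 2.1
(CH₃)₃C–OAc loses AcO⁻: pKₐ(CH₃COOH) ≈ 4.8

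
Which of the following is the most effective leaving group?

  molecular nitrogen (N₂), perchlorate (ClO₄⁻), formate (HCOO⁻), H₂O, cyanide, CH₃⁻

A good leaving group is a weak base: the lower the pKₐ of its conjugate acid, the more readily it departs.
molecular nitrogen (N₂): no meaningful conjugate acid; N₂ departs as an exceptionally stable neutral molecule
perchlorate (ClO₄⁻): pKₐ(HClO₄) ≈ -10
H₂O: pKₐ(H₃O⁺) ≈ -1.7
formate (HCOO⁻): pKₐ(HCOOH) ≈ 3.8
cyanide: pKₐ(HCN) ≈ 9.2
CH₃⁻: pKₐ(CH₄) ≈ 48

molecular nitrogen (N₂)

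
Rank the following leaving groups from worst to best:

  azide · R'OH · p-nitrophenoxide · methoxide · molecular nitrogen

methoxide < p-nitrophenoxide < azide < R'OH < molecular nitrogen

molecular nitrogen: no meaningful conjugate acid; N₂ departs as an exceptionally stable neutral molecule
R'OH: pKₐ(R'OH₂⁺) ≈ -2.4
azide: pKₐ(HN₃) ≈ 4.7
p-nitrophenoxide: pKₐ(p-nitrophenol) ≈ 7.2
methoxide: pKₐ(CH₃OH) ≈ 15.5
Reversing gives the worst-to-best order requested.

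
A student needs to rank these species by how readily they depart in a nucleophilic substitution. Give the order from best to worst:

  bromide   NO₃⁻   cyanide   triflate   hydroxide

triflate > bromide > NO₃⁻ > cyanide > hydroxide

A good leaving group is a weak base: the lower the pKₐ of its conjugate acid, the more readily it departs.
triflate: pKₐ(CF₃SO₃H (triflic acid)) ≈ -14 — charge spread over three oxygens and a CF₃ group; the premier leaving group in synthesis
bromide: pKₐ(HBr) ≈ -9 — weak base; good leaving group
NO₃⁻: pKₐ(HNO₃) ≈ -1.3 — resonance-delocalised over three oxygens
cyanide: pKₐ(HCN) ≈ 9.2 — sp carbon stabilises the charge somewhat, but still a poor LG
hydroxide: pKₐ(H₂O) ≈ 15.7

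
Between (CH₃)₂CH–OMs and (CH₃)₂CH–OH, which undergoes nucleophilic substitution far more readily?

(CH₃)₂CH–OMs

From (CH₃)₂CH–OH the departing group would be OH⁻ (pKₐ(H₂O) ≈ 15.7). Strong base; essentially never leaves without prior activation.
From (CH₃)₂CH–OMs the leaving group is OMs⁻ (pKₐ(CH₃SO₃H (MsOH)) ≈ -1.9). Resonance-delocalised alkanesulfonate.
(In practice (CH₃)₂CH–OMs is made from (CH₃)₂CH–OH by treatment with MsCl / Et₃N, converting the hydroxyl into a mesylate.)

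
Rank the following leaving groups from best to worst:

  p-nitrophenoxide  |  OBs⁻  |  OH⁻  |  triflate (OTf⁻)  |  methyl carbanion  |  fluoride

triflate (OTf⁻) > OBs⁻ > fluoride > p-nitrophenoxide > OH⁻ > methyl carbanion

Rank by basicity of the departing species: weakest base leaves most easily.
triflate (OTf⁻): pKₐ(CF₃SO₃H (triflic acid)) ≈ -14
OBs⁻: pKₐ(p-BrC₆H₄SO₃H) ≈ -2.8
fluoride: pKₐ(HF) ≈ 3.2 — small and strongly basic; the poor halide leaving group
p-nitrophenoxide: pKₐ(p-nitrophenol) ≈ 7.2
OH⁻: pKₐ(H₂O) ≈ 15.7
methyl carbanion: pKₐ(CH₄) ≈ 48 — unstabilised carbanion; the worst conceivable leaving group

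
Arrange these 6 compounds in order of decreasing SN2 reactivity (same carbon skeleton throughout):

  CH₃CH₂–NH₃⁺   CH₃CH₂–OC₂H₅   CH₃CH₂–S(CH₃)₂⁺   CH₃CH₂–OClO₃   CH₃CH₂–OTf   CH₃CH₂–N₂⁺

CH₃CH₂–N₂⁺ > CH₃CH₂–OTf > CH₃CH₂–OClO₃ > CH₃CH₂–S(CH₃)₂⁺ > CH₃CH₂–NH₃⁺ > CH₃CH₂–OC₂H₅

Identical carbon frameworks mean the comparison reduces to leaving-group quality.
A good leaving group is a weak base: the lower the pKₐ of its conjugate acid, the more readily it departs.
CH₃CH₂–N₂⁺ loses N₂: no meaningful conjugate acid; N₂ departs as an exceptionally stable neutral molecule
CH₃CH₂–OTf loses OTf⁻: pKₐ(CF₃SO₃H (triflic acid)) ≈ -14
CH₃CH₂–OClO₃ loses ClO₄⁻: pKₐ(HClO₄) ≈ -10
CH₃CH₂–S(CH₃)₂⁺ loses SR'₂: pKₐ(R'₂SH⁺) ≈ -7
CH₃CH₂–NH₃⁺ loses NH₃: pKₐ(NH₄⁺) ≈ 9.2
CH₃CH₂–OC₂H₅ loses CH₃CH₂O⁻: pKₐ(CH₃CH₂OH) ≈ 16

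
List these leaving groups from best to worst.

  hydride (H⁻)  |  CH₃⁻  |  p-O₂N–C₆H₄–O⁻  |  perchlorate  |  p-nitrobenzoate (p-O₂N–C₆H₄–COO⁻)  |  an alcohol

perchlorate > an alcohol > p-nitrobenzoate (p-O₂N–C₆H₄–COO⁻) > p-O₂N–C₆H₄–O⁻ > hydride (H⁻) > CH₃⁻

A good leaving group is a weak base: the lower the pKₐ of its conjugate acid, the more readily it departs.
perchlorate: pKₐ(HClO₄) ≈ -10
an alcohol: pKₐ(R'OH₂⁺) ≈ -2.4
p-nitrobenzoate (p-O₂N–C₆H₄–COO⁻): pKₐ(p-nitrobenzoic acid) ≈ 3.4
p-O₂N–C₆H₄–O⁻: pKₐ(p-nitrophenol) ≈ 7.2 — nitro group delocalises the charge; the classic chromogenic LG
hydride (H⁻): pKₐ(H₂) ≈ 36
CH₃⁻: pKₐ(CH₄) ≈ 48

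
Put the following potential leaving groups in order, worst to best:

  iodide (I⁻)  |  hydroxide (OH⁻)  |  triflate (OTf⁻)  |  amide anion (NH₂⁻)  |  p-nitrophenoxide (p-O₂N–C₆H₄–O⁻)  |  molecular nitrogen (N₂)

A good leaving group is a weak base: the lower the pKₐ of its conjugate acid, the more readily it departs.
molecular nitrogen (N₂): no meaningful conjugate acid; N₂ departs as an exceptionally stable neutral molecule
triflate (OTf⁻): pKₐ(CF₃SO₃H (triflic acid)) ≈ -14
iodide (I⁻): pKₐ(HI) ≈ -10
p-nitrophenoxide (p-O₂N–C₆H₄–O⁻): pKₐ(p-nitrophenol) ≈ 7.2
hydroxide (OH⁻): pKₐ(H₂O) ≈ 15.7
amide anion (NH₂⁻): pKₐ(NH₃) ≈ 38
The question asks for worst first, so the sequence is read in increasing leaving-group ability.

amide anion (NH₂⁻) < hydroxide (OH⁻) < p-nitrophenoxide (p-O₂N–C₆H₄–O⁻) < iodide (I⁻) < triflate (OTf⁻) < molecular nitrogen (N₂)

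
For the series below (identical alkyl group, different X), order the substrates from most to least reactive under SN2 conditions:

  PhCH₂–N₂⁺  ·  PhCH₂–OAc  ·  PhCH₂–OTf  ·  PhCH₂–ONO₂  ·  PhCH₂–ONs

With the same alkyl group throughout, only the leaving group differentiates the rates.
A good leaving group is a weak base: the lower the pKₐ of its conjugate acid, the more readily it departs.
PhCH₂–N₂⁺ loses N₂: no meaningful conjugate acid; N₂ departs as an exceptionally stable neutral molecule
PhCH₂–OTf loses OTf⁻: pKₐ(CF₃SO₃H (triflic acid)) ≈ -14
PhCH₂–ONs loses ONs⁻: pKₐ(p-O₂NC₆H₄SO₃H) ≈ -3.5
PhCH₂–ONO₂ loses NO₃⁻: pKₐ(HNO₃) ≈ -1.3
PhCH₂–OAc loses AcO⁻: pKₐ(CH₃COOH) ≈ 4.8

PhCH₂–N₂⁺ > PhCH₂–OTf > PhCH₂–ONs > PhCH₂–ONO₂ > PhCH₂–OAc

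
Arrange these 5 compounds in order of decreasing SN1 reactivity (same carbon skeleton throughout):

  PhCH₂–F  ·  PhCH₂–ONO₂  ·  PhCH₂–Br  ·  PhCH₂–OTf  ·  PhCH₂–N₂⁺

PhCH₂–N₂⁺ > PhCH₂–OTf > PhCH₂–Br > PhCH₂–ONO₂ > PhCH₂–F

Same R in every case — rank the leaving groups.
Leaving-group ability tracks the stability of the departed species; conjugate-acid pKₐ is the usual yardstick (lower pKₐ → better LG).
PhCH₂–N₂⁺ loses N₂: no meaningful conjugate acid; N₂ departs as an exceptionally stable neutral molecule
PhCH₂–OTf loses OTf⁻: pKₐ(CF₃SO₃H (triflic acid)) ≈ -14
PhCH₂–Br loses Br⁻: pKₐ(HBr) ≈ -9
PhCH₂–ONO₂ loses NO₃⁻: pKₐ(HNO₃) ≈ -1.3
PhCH₂–F loses F⁻: pKₐ(HF) ≈ 3.2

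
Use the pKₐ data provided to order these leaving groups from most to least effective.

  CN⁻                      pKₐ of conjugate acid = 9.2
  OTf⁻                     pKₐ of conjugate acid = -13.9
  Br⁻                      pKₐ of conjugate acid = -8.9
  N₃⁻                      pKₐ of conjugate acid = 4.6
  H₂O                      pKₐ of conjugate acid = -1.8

OTf⁻ > Br⁻ > H₂O > N₃⁻ > CN⁻

Lower conjugate-acid pKₐ ⇒ weaker base ⇒ better leaving group.
Sorting by the given values: OTf⁻ (-13.9), Br⁻ (-8.9), H₂O (-1.8), N₃⁻ (4.6), CN⁻ (9.2).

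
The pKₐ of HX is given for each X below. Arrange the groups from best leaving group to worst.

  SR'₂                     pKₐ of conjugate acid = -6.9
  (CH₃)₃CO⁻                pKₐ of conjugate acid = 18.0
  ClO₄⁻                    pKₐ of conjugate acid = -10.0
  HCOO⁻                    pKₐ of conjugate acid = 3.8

Lower conjugate-acid pKₐ ⇒ weaker base ⇒ better leaving group.
Sorting by the given values: ClO₄⁻ (-10.0), SR'₂ (-6.9), HCOO⁻ (3.8), (CH₃)₃CO⁻ (18.0).

ClO₄⁻ > SR'₂ > HCOO⁻ > (CH₃)₃CO⁻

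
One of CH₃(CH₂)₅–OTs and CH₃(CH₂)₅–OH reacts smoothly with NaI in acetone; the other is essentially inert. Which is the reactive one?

From CH₃(CH₂)₅–OH the departing group would be OH⁻ (pKₐ(H₂O) ≈ 15.7). Strong base; essentially never leaves without prior activation.
From CH₃(CH₂)₅–OTs the leaving group is OTs⁻ (pKₐ(p-CH₃C₆H₄SO₃H (TsOH)) ≈ -2.8). Resonance-delocalised arenesulfonate.
(In practice CH₃(CH₂)₅–OTs is made from CH₃(CH₂)₅–OH by treatment with TsCl / pyridine, converting the hydroxyl into a tosylate.)

CH₃(CH₂)₅–OTs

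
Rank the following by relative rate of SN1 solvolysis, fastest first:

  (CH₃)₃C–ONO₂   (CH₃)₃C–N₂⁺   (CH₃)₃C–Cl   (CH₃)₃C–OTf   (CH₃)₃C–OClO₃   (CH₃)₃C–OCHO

Identical carbon frameworks mean the comparison reduces to leaving-group quality.
A good leaving group is a weak base: the lower the pKₐ of its conjugate acid, the more readily it departs.
(CH₃)₃C–N₂⁺ loses N₂: no meaningful conjugate acid; N₂ departs as an exceptionally stable neutral molecule
(CH₃)₃C–OTf loses OTf⁻: pKₐ(CF₃SO₃H (triflic acid)) ≈ -14
(CH₃)₃C–OClO₃ loses ClO₄⁻: pKₐ(HClO₄) ≈ -10
(CH₃)₃C–Cl loses Cl⁻: pKₐ(HCl) ≈ -7
(CH₃)₃C–ONO₂ loses NO₃⁻: pKₐ(HNO₃) ≈ -1.3
(CH₃)₃C–OCHO loses HCOO⁻: pKₐ(HCOOH) ≈ 3.8

(CH₃)₃C–N₂⁺ > (CH₃)₃C–OTf > (CH₃)₃C–OClO₃ > (CH₃)₃C–Cl > (CH₃)₃C–ONO₂ > (CH₃)₃C–OCHO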